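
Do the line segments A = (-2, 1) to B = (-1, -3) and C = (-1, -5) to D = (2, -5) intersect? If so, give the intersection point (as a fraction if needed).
No (intersection of containing lines falls outside at least one segment)

Parametrize and solve: t = 3/2, s = 1/6. At least one of these is outside [0, 1], so the segments do not intersect.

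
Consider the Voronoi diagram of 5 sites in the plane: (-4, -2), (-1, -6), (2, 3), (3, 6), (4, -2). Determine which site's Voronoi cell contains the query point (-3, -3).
Nearest site = (-4, -2)

The Voronoi cell of site s contains exactly those query points closer to s than to any other site. Compute squared distances from q = (-3, -3) to each site:
  (-4 − -3)² + (-2 − -3)² = 2
  (-1 − -3)² + (-6 − -3)² = 13
  (4 − -3)² + (-2 − -3)² = 50
  (2 − -3)² + (3 − -3)² = 61
  (3 − -3)² + (6 − -3)² = 117
Minimum is attained by (-4, -2), so q lies in its Voronoi cell.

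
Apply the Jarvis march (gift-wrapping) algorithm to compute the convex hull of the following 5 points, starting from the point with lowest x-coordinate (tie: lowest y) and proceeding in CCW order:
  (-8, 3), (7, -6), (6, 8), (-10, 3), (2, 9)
Hull (CCW) = [(-10, 3), (7, -6), (6, 8), (2, 9)]

Jarvis march: at each step, from the current hull vertex p, select the next vertex q as the point such that every other point lies strictly to the left of (or on) the directed line p → q. (Equivalently: for every other point r, the cross product (q − p) × (r − p) ≥ 0.)
Starting point (lowest x, tie lowest y): (-10, 3). Wrap until returning to start. Resulting hull: (-10, 3), (7, -6), (6, 8), (2, 9).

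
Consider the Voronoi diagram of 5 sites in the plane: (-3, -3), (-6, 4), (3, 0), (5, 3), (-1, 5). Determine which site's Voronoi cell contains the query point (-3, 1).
Nearest site = (-3, -3)

The Voronoi cell of site s contains exactly those query points closer to s than to any other site. Compute squared distances from q = (-3, 1) to each site:
  (-3 − -3)² + (-3 − 1)² = 16
  (-6 − -3)² + (4 − 1)² = 18
  (-1 − -3)² + (5 − 1)² = 20
  (3 − -3)² + (0 − 1)² = 37
  (5 − -3)² + (3 − 1)² = 68
Minimum is attained by (-3, -3), so q lies in its Voronoi cell.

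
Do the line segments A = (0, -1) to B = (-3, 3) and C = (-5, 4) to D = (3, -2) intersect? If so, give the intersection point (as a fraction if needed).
Yes; intersection at (-15/7, 13/7) (t = 5/7 on AB, s = 5/14 on CD)

Parametrize AB as A + t(B − A) = (0 + -3 t, -1 + 4 t) and CD as C + s(D − C) = (-5 + 8 s, 4 + -6 s). Solve the linear system for (t, s). Determinant = 14 ≠ 0, so a unique intersection of the containing lines exists. Solution: t = 5/7, s = 5/14 — both in [0, 1], so the segments cross. Intersection point: (-15/7, 13/7).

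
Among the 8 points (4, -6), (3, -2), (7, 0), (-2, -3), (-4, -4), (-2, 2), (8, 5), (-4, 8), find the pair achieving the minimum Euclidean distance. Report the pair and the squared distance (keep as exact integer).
Pair = ((-2, -3), (-4, -4)); squared distance = 5

Compute all C(8, 2) = 28 pairwise squared distances (x_i − x_j)² + (y_i − y_j)². The minimum is 5, attained by the pair ((-2, -3), (-4, -4)).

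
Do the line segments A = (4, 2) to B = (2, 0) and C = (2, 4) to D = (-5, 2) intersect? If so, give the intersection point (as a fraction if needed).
No (intersection of containing lines falls outside at least one segment)

Parametrize and solve: t = -9/5, s = -4/5. At least one of these is outside [0, 1], so the segments do not intersect.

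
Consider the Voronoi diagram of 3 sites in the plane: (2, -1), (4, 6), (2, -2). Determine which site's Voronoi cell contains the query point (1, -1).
Nearest site = (2, -1)

The Voronoi cell of site s contains exactly those query points closer to s than to any other site. Compute squared distances from q = (1, -1) to each site:
  (2 − 1)² + (-1 − -1)² = 1
  (2 − 1)² + (-2 − -1)² = 2
  (4 − 1)² + (6 − -1)² = 58
Minimum is attained by (2, -1), so q lies in its Voronoi cell.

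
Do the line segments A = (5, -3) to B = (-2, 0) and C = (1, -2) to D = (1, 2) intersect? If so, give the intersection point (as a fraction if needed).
Yes; intersection at (1, -9/7) (t = 4/7 on AB, s = 5/28 on CD)

Parametrize AB as A + t(B − A) = (5 + -7 t, -3 + 3 t) and CD as C + s(D − C) = (1 + 0 s, -2 + 4 s). Solve the linear system for (t, s). Determinant = 28 ≠ 0, so a unique intersection of the containing lines exists. Solution: t = 4/7, s = 5/28 — both in [0, 1], so the segments cross. Intersection point: (1, -9/7).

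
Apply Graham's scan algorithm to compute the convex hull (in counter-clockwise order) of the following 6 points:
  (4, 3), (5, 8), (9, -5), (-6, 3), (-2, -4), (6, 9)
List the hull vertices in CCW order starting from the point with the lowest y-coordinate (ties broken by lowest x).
Hull (CCW) = [(9, -5), (6, 9), (-6, 3), (-2, -4)]

Graham scan procedure:
  1. Find the pivot p₀ = point with lowest y (tie → lowest x): (9, -5).
  2. Sort the remaining points by polar angle around p₀.
  3. Walk through sorted points, maintaining a stack; pop the top while the last three entries make a non-left turn (cross product ≤ 0).
  4. Final stack is the convex hull in CCW order: (9, -5), (6, 9), (-6, 3), (-2, -4).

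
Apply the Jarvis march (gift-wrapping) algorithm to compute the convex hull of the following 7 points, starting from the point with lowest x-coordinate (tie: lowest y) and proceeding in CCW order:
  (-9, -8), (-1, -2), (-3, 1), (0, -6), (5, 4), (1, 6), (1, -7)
Hull (CCW) = [(-9, -8), (1, -7), (5, 4), (1, 6), (-3, 1)]

Jarvis march: at each step, from the current hull vertex p, select the next vertex q as the point such that every other point lies strictly to the left of (or on) the directed line p → q. (Equivalently: for every other point r, the cross product (q − p) × (r − p) ≥ 0.)
Starting point (lowest x, tie lowest y): (-9, -8). Wrap until returning to start. Resulting hull: (-9, -8), (1, -7), (5, 4), (1, 6), (-3, 1).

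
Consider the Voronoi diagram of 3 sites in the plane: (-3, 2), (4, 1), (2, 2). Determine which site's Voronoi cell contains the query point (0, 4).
Nearest site = (2, 2)

The Voronoi cell of site s contains exactly those query points closer to s than to any other site. Compute squared distances from q = (0, 4) to each site:
  (2 − 0)² + (2 − 4)² = 8
  (-3 − 0)² + (2 − 4)² = 13
  (4 − 0)² + (1 − 4)² = 25
Minimum is attained by (2, 2), so q lies in its Voronoi cell.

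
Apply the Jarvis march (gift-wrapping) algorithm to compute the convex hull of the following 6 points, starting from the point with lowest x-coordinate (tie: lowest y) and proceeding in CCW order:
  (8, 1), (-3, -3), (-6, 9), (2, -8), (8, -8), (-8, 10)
Hull (CCW) = [(-8, 10), (-3, -3), (2, -8), (8, -8), (8, 1), (-6, 9)]

Jarvis march: at each step, from the current hull vertex p, select the next vertex q as the point such that every other point lies strictly to the left of (or on) the directed line p → q. (Equivalently: for every other point r, the cross product (q − p) × (r − p) ≥ 0.)
Starting point (lowest x, tie lowest y): (-8, 10). Wrap until returning to start. Resulting hull: (-8, 10), (-3, -3), (2, -8), (8, -8), (8, 1), (-6, 9).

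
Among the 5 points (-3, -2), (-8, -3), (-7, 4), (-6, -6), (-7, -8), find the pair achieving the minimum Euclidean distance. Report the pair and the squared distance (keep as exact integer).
Pair = ((-6, -6), (-7, -8)); squared distance = 5

Compute all C(5, 2) = 10 pairwise squared distances (x_i − x_j)² + (y_i − y_j)². The minimum is 5, attained by the pair ((-6, -6), (-7, -8)).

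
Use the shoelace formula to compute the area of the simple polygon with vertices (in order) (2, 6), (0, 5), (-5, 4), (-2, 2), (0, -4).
Area = 49/2

Shoelace formula: Area = (1/2) |Σ_i (x_i · y_{i+1} − x_{i+1} · y_i)| (indices mod n). Compute each cross term:
  (2)(5) − (0)(6) = 10
  (0)(4) − (-5)(5) = 25
  (-5)(2) − (-2)(4) = -2
  (-2)(-4) − (0)(2) = 8
  (0)(6) − (2)(-4) = 8
Sum = 49, so (signed) Area = 49/2 = 49/2, |Area| = 49/2.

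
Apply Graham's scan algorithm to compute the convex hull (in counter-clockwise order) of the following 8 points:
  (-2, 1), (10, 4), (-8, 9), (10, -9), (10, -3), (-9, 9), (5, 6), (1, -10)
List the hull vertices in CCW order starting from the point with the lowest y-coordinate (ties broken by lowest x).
Hull (CCW) = [(1, -10), (10, -9), (10, 4), (5, 6), (-8, 9), (-9, 9)]

Graham scan procedure:
  1. Find the pivot p₀ = point with lowest y (tie → lowest x): (1, -10).
  2. Sort the remaining points by polar angle around p₀.
  3. Walk through sorted points, maintaining a stack; pop the top while the last three entries make a non-left turn (cross product ≤ 0).
  4. Final stack is the convex hull in CCW order: (1, -10), (10, -9), (10, 4), (5, 6), (-8, 9), (-9, 9).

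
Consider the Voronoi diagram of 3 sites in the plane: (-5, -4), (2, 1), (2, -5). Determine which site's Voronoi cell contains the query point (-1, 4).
Nearest site = (2, 1)

The Voronoi cell of site s contains exactly those query points closer to s than to any other site. Compute squared distances from q = (-1, 4) to each site:
  (2 − -1)² + (1 − 4)² = 18
  (-5 − -1)² + (-4 − 4)² = 80
  (2 − -1)² + (-5 − 4)² = 90
Minimum is attained by (2, 1), so q lies in its Voronoi cell.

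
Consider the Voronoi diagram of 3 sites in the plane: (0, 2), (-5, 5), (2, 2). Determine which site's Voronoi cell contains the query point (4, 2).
Nearest site = (2, 2)

The Voronoi cell of site s contains exactly those query points closer to s than to any other site. Compute squared distances from q = (4, 2) to each site:
  (2 − 4)² + (2 − 2)² = 4
  (0 − 4)² + (2 − 2)² = 16
  (-5 − 4)² + (5 − 2)² = 90
Minimum is attained by (2, 2), so q lies in its Voronoi cell.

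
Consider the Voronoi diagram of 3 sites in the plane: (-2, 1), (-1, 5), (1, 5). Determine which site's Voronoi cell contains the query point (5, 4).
Nearest site = (1, 5)

The Voronoi cell of site s contains exactly those query points closer to s than to any other site. Compute squared distances from q = (5, 4) to each site:
  (1 − 5)² + (5 − 4)² = 17
  (-1 − 5)² + (5 − 4)² = 37
  (-2 − 5)² + (1 − 4)² = 58
Minimum is attained by (1, 5), so q lies in its Voronoi cell.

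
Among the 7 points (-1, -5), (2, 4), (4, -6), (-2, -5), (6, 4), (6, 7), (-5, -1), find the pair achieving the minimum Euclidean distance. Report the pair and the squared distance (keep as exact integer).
Pair = ((-1, -5), (-2, -5)); squared distance = 1

Compute all C(7, 2) = 21 pairwise squared distances (x_i − x_j)² + (y_i − y_j)². The minimum is 1, attained by the pair ((-1, -5), (-2, -5)).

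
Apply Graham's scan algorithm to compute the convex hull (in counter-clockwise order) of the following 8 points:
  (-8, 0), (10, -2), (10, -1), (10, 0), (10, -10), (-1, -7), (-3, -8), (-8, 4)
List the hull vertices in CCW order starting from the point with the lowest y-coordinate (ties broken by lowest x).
Hull (CCW) = [(10, -10), (10, 0), (-8, 4), (-8, 0), (-3, -8)]

Graham scan procedure:
  1. Find the pivot p₀ = point with lowest y (tie → lowest x): (10, -10).
  2. Sort the remaining points by polar angle around p₀.
  3. Walk through sorted points, maintaining a stack; pop the top while the last three entries make a non-left turn (cross product ≤ 0).
  4. Final stack is the convex hull in CCW order: (10, -10), (10, 0), (-8, 4), (-8, 0), (-3, -8).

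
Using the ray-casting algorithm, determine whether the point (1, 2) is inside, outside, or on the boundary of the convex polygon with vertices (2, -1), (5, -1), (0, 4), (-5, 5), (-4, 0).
The point (1, 2) lies strictly inside the polygon

Cast a horizontal ray to the right from the query point and count how many polygon edges it crosses (each edge strictly once or zero times, handled with the usual half-open convention). 
Parity of crossings → odd ⇒ inside.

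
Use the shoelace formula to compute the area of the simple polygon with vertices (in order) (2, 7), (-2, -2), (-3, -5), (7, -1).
Area = 103/2

Shoelace formula: Area = (1/2) |Σ_i (x_i · y_{i+1} − x_{i+1} · y_i)| (indices mod n). Compute each cross term:
  (2)(-2) − (-2)(7) = 10
  (-2)(-5) − (-3)(-2) = 4
  (-3)(-1) − (7)(-5) = 38
  (7)(7) − (2)(-1) = 51
Sum = 103, so (signed) Area = 103/2 = 103/2, |Area| = 103/2.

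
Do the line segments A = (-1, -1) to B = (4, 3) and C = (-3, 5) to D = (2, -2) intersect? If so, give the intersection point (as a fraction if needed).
Yes; intersection at (5/11, 9/55) (t = 16/55 on AB, s = 38/55 on CD)

Parametrize AB as A + t(B − A) = (-1 + 5 t, -1 + 4 t) and CD as C + s(D − C) = (-3 + 5 s, 5 + -7 s). Solve the linear system for (t, s). Determinant = 55 ≠ 0, so a unique intersection of the containing lines exists. Solution: t = 16/55, s = 38/55 — both in [0, 1], so the segments cross. Intersection point: (5/11, 9/55).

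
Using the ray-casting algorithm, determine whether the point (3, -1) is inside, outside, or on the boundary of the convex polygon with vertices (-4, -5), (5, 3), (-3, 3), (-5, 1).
The point (3, -1) lies strictly outside the polygon

Cast a horizontal ray to the right from the query point and count how many polygon edges it crosses (each edge strictly once or zero times, handled with the usual half-open convention). 
Parity of crossings → even ⇒ outside.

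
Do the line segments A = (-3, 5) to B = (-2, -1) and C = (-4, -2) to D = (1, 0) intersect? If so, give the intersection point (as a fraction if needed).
No (intersection of containing lines falls outside at least one segment)

Parametrize and solve: t = 33/32, s = 13/32. At least one of these is outside [0, 1], so the segments do not intersect.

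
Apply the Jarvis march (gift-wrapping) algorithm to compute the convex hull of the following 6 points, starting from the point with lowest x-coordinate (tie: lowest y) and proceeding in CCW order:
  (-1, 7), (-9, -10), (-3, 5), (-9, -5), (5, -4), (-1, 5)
Hull (CCW) = [(-9, -10), (5, -4), (-1, 7), (-3, 5), (-9, -5)]

Jarvis march: at each step, from the current hull vertex p, select the next vertex q as the point such that every other point lies strictly to the left of (or on) the directed line p → q. (Equivalently: for every other point r, the cross product (q − p) × (r − p) ≥ 0.)
Starting point (lowest x, tie lowest y): (-9, -10). Wrap until returning to start. Resulting hull: (-9, -10), (5, -4), (-1, 7), (-3, 5), (-9, -5).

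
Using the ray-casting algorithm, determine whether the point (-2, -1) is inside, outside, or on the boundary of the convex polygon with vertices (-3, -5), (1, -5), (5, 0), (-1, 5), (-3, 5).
The point (-2, -1) lies strictly inside the polygon

Cast a horizontal ray to the right from the query point and count how many polygon edges it crosses (each edge strictly once or zero times, handled with the usual half-open convention). 
Parity of crossings → odd ⇒ inside.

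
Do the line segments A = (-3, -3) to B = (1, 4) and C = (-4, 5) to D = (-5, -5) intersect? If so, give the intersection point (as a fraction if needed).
No (intersection of containing lines falls outside at least one segment)

Parametrize and solve: t = -6/11, s = 13/11. At least one of these is outside [0, 1], so the segments do not intersect.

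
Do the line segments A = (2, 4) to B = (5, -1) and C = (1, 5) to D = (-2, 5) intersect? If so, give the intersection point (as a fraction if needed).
No (intersection of containing lines falls outside at least one segment)

Parametrize and solve: t = -1/5, s = -2/15. At least one of these is outside [0, 1], so the segments do not intersect.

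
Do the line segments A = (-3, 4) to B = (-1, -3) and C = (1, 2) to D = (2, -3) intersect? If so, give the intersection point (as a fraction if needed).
No (intersection of containing lines falls outside at least one segment)

Parametrize and solve: t = 6, s = 8. At least one of these is outside [0, 1], so the segments do not intersect.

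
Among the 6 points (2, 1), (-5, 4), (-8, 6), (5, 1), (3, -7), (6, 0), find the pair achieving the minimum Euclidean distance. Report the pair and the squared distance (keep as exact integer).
Pair = ((5, 1), (6, 0)); squared distance = 2

Compute all C(6, 2) = 15 pairwise squared distances (x_i − x_j)² + (y_i − y_j)². The minimum is 2, attained by the pair ((5, 1), (6, 0)).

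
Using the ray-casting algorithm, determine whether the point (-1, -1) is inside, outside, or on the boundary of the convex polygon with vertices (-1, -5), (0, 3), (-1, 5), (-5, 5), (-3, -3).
The point (-1, -1) lies strictly inside the polygon

Cast a horizontal ray to the right from the query point and count how many polygon edges it crosses (each edge strictly once or zero times, handled with the usual half-open convention). 
Parity of crossings → odd ⇒ inside.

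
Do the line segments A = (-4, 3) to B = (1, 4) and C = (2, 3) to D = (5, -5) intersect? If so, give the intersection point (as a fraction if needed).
No (intersection of containing lines falls outside at least one segment)

Parametrize and solve: t = 48/43, s = -6/43. At least one of these is outside [0, 1], so the segments do not intersect.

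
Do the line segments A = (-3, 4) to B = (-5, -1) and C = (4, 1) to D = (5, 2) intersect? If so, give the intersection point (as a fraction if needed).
No (intersection of containing lines falls outside at least one segment)

Parametrize and solve: t = 10/3, s = -41/3. At least one of these is outside [0, 1], so the segments do not intersect.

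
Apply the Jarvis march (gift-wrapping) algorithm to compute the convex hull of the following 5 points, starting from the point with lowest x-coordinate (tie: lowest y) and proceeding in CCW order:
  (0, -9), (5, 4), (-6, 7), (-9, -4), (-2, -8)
Hull (CCW) = [(-9, -4), (-2, -8), (0, -9), (5, 4), (-6, 7)]

Jarvis march: at each step, from the current hull vertex p, select the next vertex q as the point such that every other point lies strictly to the left of (or on) the directed line p → q. (Equivalently: for every other point r, the cross product (q − p) × (r − p) ≥ 0.)
Starting point (lowest x, tie lowest y): (-9, -4). Wrap until returning to start. Resulting hull: (-9, -4), (-2, -8), (0, -9), (5, 4), (-6, 7).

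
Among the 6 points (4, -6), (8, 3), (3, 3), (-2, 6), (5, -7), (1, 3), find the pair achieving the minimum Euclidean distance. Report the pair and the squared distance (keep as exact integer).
Pair = ((4, -6), (5, -7)); squared distance = 2

Compute all C(6, 2) = 15 pairwise squared distances (x_i − x_j)² + (y_i − y_j)². The minimum is 2, attained by the pair ((4, -6), (5, -7)).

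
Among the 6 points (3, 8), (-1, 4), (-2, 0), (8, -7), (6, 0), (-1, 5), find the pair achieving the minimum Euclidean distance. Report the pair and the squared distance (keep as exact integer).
Pair = ((-1, 4), (-1, 5)); squared distance = 1

Compute all C(6, 2) = 15 pairwise squared distances (x_i − x_j)² + (y_i − y_j)². The minimum is 1, attained by the pair ((-1, 4), (-1, 5)).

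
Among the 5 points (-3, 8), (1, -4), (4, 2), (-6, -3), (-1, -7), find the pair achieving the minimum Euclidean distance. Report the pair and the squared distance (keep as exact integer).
Pair = ((1, -4), (-1, -7)); squared distance = 13

Compute all C(5, 2) = 10 pairwise squared distances (x_i − x_j)² + (y_i − y_j)². The minimum is 13, attained by the pair ((1, -4), (-1, -7)).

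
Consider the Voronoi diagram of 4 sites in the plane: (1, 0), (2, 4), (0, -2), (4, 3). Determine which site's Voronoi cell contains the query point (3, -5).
Nearest site = (0, -2)

The Voronoi cell of site s contains exactly those query points closer to s than to any other site. Compute squared distances from q = (3, -5) to each site:
  (0 − 3)² + (-2 − -5)² = 18
  (1 − 3)² + (0 − -5)² = 29
  (4 − 3)² + (3 − -5)² = 65
  (2 − 3)² + (4 − -5)² = 82
Minimum is attained by (0, -2), so q lies in its Voronoi cell.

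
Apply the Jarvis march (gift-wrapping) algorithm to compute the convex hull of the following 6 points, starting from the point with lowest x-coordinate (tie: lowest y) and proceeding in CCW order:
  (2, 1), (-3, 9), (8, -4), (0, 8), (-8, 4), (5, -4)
Hull (CCW) = [(-8, 4), (5, -4), (8, -4), (0, 8), (-3, 9)]

Jarvis march: at each step, from the current hull vertex p, select the next vertex q as the point such that every other point lies strictly to the left of (or on) the directed line p → q. (Equivalently: for every other point r, the cross product (q − p) × (r − p) ≥ 0.)
Starting point (lowest x, tie lowest y): (-8, 4). Wrap until returning to start. Resulting hull: (-8, 4), (5, -4), (8, -4), (0, 8), (-3, 9).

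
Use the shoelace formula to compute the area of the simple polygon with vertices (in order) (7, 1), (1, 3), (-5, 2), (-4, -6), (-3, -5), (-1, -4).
Area = 111/2

Shoelace formula: Area = (1/2) |Σ_i (x_i · y_{i+1} − x_{i+1} · y_i)| (indices mod n). Compute each cross term:
  (7)(3) − (1)(1) = 20
  (1)(2) − (-5)(3) = 17
  (-5)(-6) − (-4)(2) = 38
  (-4)(-5) − (-3)(-6) = 2
  (-3)(-4) − (-1)(-5) = 7
  (-1)(1) − (7)(-4) = 27
Sum = 111, so (signed) Area = 111/2 = 111/2, |Area| = 111/2.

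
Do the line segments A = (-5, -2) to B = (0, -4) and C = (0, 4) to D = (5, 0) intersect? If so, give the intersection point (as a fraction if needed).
No (intersection of containing lines falls outside at least one segment)

Parametrize and solve: t = 5, s = 4. At least one of these is outside [0, 1], so the segments do not intersect.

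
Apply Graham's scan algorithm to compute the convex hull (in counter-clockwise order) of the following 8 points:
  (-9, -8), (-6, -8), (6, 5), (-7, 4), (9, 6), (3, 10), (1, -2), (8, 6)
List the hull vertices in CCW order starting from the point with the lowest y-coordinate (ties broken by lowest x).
Hull (CCW) = [(-9, -8), (-6, -8), (1, -2), (9, 6), (3, 10), (-7, 4)]

Graham scan procedure:
  1. Find the pivot p₀ = point with lowest y (tie → lowest x): (-9, -8).
  2. Sort the remaining points by polar angle around p₀.
  3. Walk through sorted points, maintaining a stack; pop the top while the last three entries make a non-left turn (cross product ≤ 0).
  4. Final stack is the convex hull in CCW order: (-9, -8), (-6, -8), (1, -2), (9, 6), (3, 10), (-7, 4).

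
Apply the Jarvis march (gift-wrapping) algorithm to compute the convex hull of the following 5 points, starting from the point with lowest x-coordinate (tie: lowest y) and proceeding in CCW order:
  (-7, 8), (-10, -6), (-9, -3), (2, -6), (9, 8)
Hull (CCW) = [(-10, -6), (2, -6), (9, 8), (-7, 8)]

Jarvis march: at each step, from the current hull vertex p, select the next vertex q as the point such that every other point lies strictly to the left of (or on) the directed line p → q. (Equivalently: for every other point r, the cross product (q − p) × (r − p) ≥ 0.)
Starting point (lowest x, tie lowest y): (-10, -6). Wrap until returning to start. Resulting hull: (-10, -6), (2, -6), (9, 8), (-7, 8).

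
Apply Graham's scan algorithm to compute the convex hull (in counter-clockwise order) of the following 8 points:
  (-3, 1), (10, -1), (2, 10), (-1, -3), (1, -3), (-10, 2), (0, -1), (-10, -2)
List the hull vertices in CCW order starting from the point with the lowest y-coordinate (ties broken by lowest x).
Hull (CCW) = [(-1, -3), (1, -3), (10, -1), (2, 10), (-10, 2), (-10, -2)]

Graham scan procedure:
  1. Find the pivot p₀ = point with lowest y (tie → lowest x): (-1, -3).
  2. Sort the remaining points by polar angle around p₀.
  3. Walk through sorted points, maintaining a stack; pop the top while the last three entries make a non-left turn (cross product ≤ 0).
  4. Final stack is the convex hull in CCW order: (-1, -3), (1, -3), (10, -1), (2, 10), (-10, 2), (-10, -2).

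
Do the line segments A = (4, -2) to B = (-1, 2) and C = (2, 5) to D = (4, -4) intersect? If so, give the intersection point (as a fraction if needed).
Yes; intersection at (128/37, -58/37) (t = 4/37 on AB, s = 27/37 on CD)

Parametrize AB as A + t(B − A) = (4 + -5 t, -2 + 4 t) and CD as C + s(D − C) = (2 + 2 s, 5 + -9 s). Solve the linear system for (t, s). Determinant = -37 ≠ 0, so a unique intersection of the containing lines exists. Solution: t = 4/37, s = 27/37 — both in [0, 1], so the segments cross. Intersection point: (128/37, -58/37).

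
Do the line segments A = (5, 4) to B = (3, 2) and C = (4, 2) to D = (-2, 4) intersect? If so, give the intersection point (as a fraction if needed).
Yes; intersection at (13/4, 9/4) (t = 7/8 on AB, s = 1/8 on CD)

Parametrize AB as A + t(B − A) = (5 + -2 t, 4 + -2 t) and CD as C + s(D − C) = (4 + -6 s, 2 + 2 s). Solve the linear system for (t, s). Determinant = 16 ≠ 0, so a unique intersection of the containing lines exists. Solution: t = 7/8, s = 1/8 — both in [0, 1], so the segments cross. Intersection point: (13/4, 9/4).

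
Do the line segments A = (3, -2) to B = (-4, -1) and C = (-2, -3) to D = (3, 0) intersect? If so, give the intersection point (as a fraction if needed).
Yes; intersection at (4/13, -21/13) (t = 5/13 on AB, s = 6/13 on CD)

Parametrize AB as A + t(B − A) = (3 + -7 t, -2 + 1 t) and CD as C + s(D − C) = (-2 + 5 s, -3 + 3 s). Solve the linear system for (t, s). Determinant = 26 ≠ 0, so a unique intersection of the containing lines exists. Solution: t = 5/13, s = 6/13 — both in [0, 1], so the segments cross. Intersection point: (4/13, -21/13).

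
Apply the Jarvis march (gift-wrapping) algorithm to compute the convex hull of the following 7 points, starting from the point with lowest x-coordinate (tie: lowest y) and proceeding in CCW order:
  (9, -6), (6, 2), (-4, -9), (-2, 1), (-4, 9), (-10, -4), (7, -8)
Hull (CCW) = [(-10, -4), (-4, -9), (7, -8), (9, -6), (6, 2), (-4, 9)]

Jarvis march: at each step, from the current hull vertex p, select the next vertex q as the point such that every other point lies strictly to the left of (or on) the directed line p → q. (Equivalently: for every other point r, the cross product (q − p) × (r − p) ≥ 0.)
Starting point (lowest x, tie lowest y): (-10, -4). Wrap until returning to start. Resulting hull: (-10, -4), (-4, -9), (7, -8), (9, -6), (6, 2), (-4, 9).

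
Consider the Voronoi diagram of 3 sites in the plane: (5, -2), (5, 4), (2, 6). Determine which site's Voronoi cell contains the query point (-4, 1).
Nearest site = (2, 6)

The Voronoi cell of site s contains exactly those query points closer to s than to any other site. Compute squared distances from q = (-4, 1) to each site:
  (2 − -4)² + (6 − 1)² = 61
  (5 − -4)² + (-2 − 1)² = 90
  (5 − -4)² + (4 − 1)² = 90
Minimum is attained by (2, 6), so q lies in its Voronoi cell.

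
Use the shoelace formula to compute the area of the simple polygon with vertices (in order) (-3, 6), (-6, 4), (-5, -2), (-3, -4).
Area = 20

Shoelace formula: Area = (1/2) |Σ_i (x_i · y_{i+1} − x_{i+1} · y_i)| (indices mod n). Compute each cross term:
  (-3)(4) − (-6)(6) = 24
  (-6)(-2) − (-5)(4) = 32
  (-5)(-4) − (-3)(-2) = 14
  (-3)(6) − (-3)(-4) = -30
Sum = 40, so (signed) Area = 40/2 = 20, |Area| = 20.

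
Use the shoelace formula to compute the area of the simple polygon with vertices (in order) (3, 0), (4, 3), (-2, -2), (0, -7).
Area = 21

Shoelace formula: Area = (1/2) |Σ_i (x_i · y_{i+1} − x_{i+1} · y_i)| (indices mod n). Compute each cross term:
  (3)(3) − (4)(0) = 9
  (4)(-2) − (-2)(3) = -2
  (-2)(-7) − (0)(-2) = 14
  (0)(0) − (3)(-7) = 21
Sum = 42, so (signed) Area = 42/2 = 21, |Area| = 21.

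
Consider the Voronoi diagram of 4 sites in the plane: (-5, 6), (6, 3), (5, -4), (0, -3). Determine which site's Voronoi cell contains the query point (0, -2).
Nearest site = (0, -3)

The Voronoi cell of site s contains exactly those query points closer to s than to any other site. Compute squared distances from q = (0, -2) to each site:
  (0 − 0)² + (-3 − -2)² = 1
  (5 − 0)² + (-4 − -2)² = 29
  (6 − 0)² + (3 − -2)² = 61
  (-5 − 0)² + (6 − -2)² = 89
Minimum is attained by (0, -3), so q lies in its Voronoi cell.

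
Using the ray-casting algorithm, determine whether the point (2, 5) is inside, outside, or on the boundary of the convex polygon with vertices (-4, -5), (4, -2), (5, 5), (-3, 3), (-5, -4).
The point (2, 5) lies strictly outside the polygon

Cast a horizontal ray to the right from the query point and count how many polygon edges it crosses (each edge strictly once or zero times, handled with the usual half-open convention). 
Parity of crossings → even ⇒ outside.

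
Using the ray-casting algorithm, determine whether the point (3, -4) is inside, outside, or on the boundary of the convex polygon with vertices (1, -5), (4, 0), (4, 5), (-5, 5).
The point (3, -4) lies strictly outside the polygon

Cast a horizontal ray to the right from the query point and count how many polygon edges it crosses (each edge strictly once or zero times, handled with the usual half-open convention). 
Parity of crossings → even ⇒ outside.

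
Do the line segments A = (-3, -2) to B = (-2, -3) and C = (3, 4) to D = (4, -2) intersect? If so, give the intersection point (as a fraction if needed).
No (intersection of containing lines falls outside at least one segment)

Parametrize and solve: t = 42/5, s = 12/5. At least one of these is outside [0, 1], so the segments do not intersect.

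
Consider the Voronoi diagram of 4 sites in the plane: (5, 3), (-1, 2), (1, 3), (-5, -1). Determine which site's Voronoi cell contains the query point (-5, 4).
Nearest site = (-1, 2)

The Voronoi cell of site s contains exactly those query points closer to s than to any other site. Compute squared distances from q = (-5, 4) to each site:
  (-1 − -5)² + (2 − 4)² = 20
  (-5 − -5)² + (-1 − 4)² = 25
  (1 − -5)² + (3 − 4)² = 37
  (5 − -5)² + (3 − 4)² = 101
Minimum is attained by (-1, 2), so q lies in its Voronoi cell.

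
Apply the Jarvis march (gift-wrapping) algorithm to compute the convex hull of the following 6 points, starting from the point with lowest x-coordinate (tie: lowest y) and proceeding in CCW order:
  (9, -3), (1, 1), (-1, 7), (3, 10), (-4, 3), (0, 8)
Hull (CCW) = [(-4, 3), (9, -3), (3, 10), (0, 8), (-1, 7)]

Jarvis march: at each step, from the current hull vertex p, select the next vertex q as the point such that every other point lies strictly to the left of (or on) the directed line p → q. (Equivalently: for every other point r, the cross product (q − p) × (r − p) ≥ 0.)
Starting point (lowest x, tie lowest y): (-4, 3). Wrap until returning to start. Resulting hull: (-4, 3), (9, -3), (3, 10), (0, 8), (-1, 7).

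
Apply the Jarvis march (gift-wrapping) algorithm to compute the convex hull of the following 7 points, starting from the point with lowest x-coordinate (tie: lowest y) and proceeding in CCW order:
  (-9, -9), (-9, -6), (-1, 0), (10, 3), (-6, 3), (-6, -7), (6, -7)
Hull (CCW) = [(-9, -9), (6, -7), (10, 3), (-6, 3), (-9, -6)]

Jarvis march: at each step, from the current hull vertex p, select the next vertex q as the point such that every other point lies strictly to the left of (or on) the directed line p → q. (Equivalently: for every other point r, the cross product (q − p) × (r − p) ≥ 0.)
Starting point (lowest x, tie lowest y): (-9, -9). Wrap until returning to start. Resulting hull: (-9, -9), (6, -7), (10, 3), (-6, 3), (-9, -6).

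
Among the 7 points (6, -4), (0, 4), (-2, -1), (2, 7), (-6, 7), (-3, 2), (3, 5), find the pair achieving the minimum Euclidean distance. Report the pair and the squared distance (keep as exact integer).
Pair = ((2, 7), (3, 5)); squared distance = 5

Compute all C(7, 2) = 21 pairwise squared distances (x_i − x_j)² + (y_i − y_j)². The minimum is 5, attained by the pair ((2, 7), (3, 5)).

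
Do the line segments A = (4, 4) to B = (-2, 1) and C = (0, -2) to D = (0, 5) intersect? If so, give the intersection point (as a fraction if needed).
Yes; intersection at (0, 2) (t = 2/3 on AB, s = 4/7 on CD)

Parametrize AB as A + t(B − A) = (4 + -6 t, 4 + -3 t) and CD as C + s(D − C) = (0 + 0 s, -2 + 7 s). Solve the linear system for (t, s). Determinant = 42 ≠ 0, so a unique intersection of the containing lines exists. Solution: t = 2/3, s = 4/7 — both in [0, 1], so the segments cross. Intersection point: (0, 2).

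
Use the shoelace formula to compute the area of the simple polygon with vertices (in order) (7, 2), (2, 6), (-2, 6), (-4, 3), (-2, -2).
Area = 52

Shoelace formula: Area = (1/2) |Σ_i (x_i · y_{i+1} − x_{i+1} · y_i)| (indices mod n). Compute each cross term:
  (7)(6) − (2)(2) = 38
  (2)(6) − (-2)(6) = 24
  (-2)(3) − (-4)(6) = 18
  (-4)(-2) − (-2)(3) = 14
  (-2)(2) − (7)(-2) = 10
Sum = 104, so (signed) Area = 104/2 = 52, |Area| = 52.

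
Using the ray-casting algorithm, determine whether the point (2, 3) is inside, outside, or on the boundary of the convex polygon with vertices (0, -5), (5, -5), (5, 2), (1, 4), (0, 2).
The point (2, 3) lies strictly inside the polygon

Cast a horizontal ray to the right from the query point and count how many polygon edges it crosses (each edge strictly once or zero times, handled with the usual half-open convention). 
Parity of crossings → odd ⇒ inside.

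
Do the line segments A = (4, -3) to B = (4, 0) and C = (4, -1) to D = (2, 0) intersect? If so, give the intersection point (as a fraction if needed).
Yes; intersection at (4, -1) (t = 2/3 on AB, s = 0 on CD)

Parametrize AB as A + t(B − A) = (4 + 0 t, -3 + 3 t) and CD as C + s(D − C) = (4 + -2 s, -1 + 1 s). Solve the linear system for (t, s). Determinant = -6 ≠ 0, so a unique intersection of the containing lines exists. Solution: t = 2/3, s = 0 — both in [0, 1], so the segments cross. Intersection point: (4, -1).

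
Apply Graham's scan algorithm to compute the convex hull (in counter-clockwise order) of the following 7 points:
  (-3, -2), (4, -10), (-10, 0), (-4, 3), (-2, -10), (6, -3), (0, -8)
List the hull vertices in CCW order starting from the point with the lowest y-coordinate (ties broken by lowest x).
Hull (CCW) = [(-2, -10), (4, -10), (6, -3), (-4, 3), (-10, 0)]

Graham scan procedure:
  1. Find the pivot p₀ = point with lowest y (tie → lowest x): (-2, -10).
  2. Sort the remaining points by polar angle around p₀.
  3. Walk through sorted points, maintaining a stack; pop the top while the last three entries make a non-left turn (cross product ≤ 0).
  4. Final stack is the convex hull in CCW order: (-2, -10), (4, -10), (6, -3), (-4, 3), (-10, 0).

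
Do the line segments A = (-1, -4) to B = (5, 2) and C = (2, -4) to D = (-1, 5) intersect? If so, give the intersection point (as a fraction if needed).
Yes; intersection at (5/4, -7/4) (t = 3/8 on AB, s = 1/4 on CD)

Parametrize AB as A + t(B − A) = (-1 + 6 t, -4 + 6 t) and CD as C + s(D − C) = (2 + -3 s, -4 + 9 s). Solve the linear system for (t, s). Determinant = -72 ≠ 0, so a unique intersection of the containing lines exists. Solution: t = 3/8, s = 1/4 — both in [0, 1], so the segments cross. Intersection point: (5/4, -7/4).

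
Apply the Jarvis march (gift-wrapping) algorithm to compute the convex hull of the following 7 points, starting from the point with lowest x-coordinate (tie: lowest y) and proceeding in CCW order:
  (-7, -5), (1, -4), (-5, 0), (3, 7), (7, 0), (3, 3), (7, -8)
Hull (CCW) = [(-7, -5), (7, -8), (7, 0), (3, 7), (-5, 0)]

Jarvis march: at each step, from the current hull vertex p, select the next vertex q as the point such that every other point lies strictly to the left of (or on) the directed line p → q. (Equivalently: for every other point r, the cross product (q − p) × (r − p) ≥ 0.)
Starting point (lowest x, tie lowest y): (-7, -5). Wrap until returning to start. Resulting hull: (-7, -5), (7, -8), (7, 0), (3, 7), (-5, 0).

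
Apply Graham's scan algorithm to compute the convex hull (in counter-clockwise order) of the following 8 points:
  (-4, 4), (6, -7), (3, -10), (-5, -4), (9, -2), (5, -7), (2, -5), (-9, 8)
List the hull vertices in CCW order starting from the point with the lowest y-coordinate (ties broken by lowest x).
Hull (CCW) = [(3, -10), (6, -7), (9, -2), (-9, 8), (-5, -4)]

Graham scan procedure:
  1. Find the pivot p₀ = point with lowest y (tie → lowest x): (3, -10).
  2. Sort the remaining points by polar angle around p₀.
  3. Walk through sorted points, maintaining a stack; pop the top while the last three entries make a non-left turn (cross product ≤ 0).
  4. Final stack is the convex hull in CCW order: (3, -10), (6, -7), (9, -2), (-9, 8), (-5, -4).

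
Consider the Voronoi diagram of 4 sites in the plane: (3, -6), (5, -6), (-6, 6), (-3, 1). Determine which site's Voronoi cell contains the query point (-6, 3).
Nearest site = (-6, 6)

The Voronoi cell of site s contains exactly those query points closer to s than to any other site. Compute squared distances from q = (-6, 3) to each site:
  (-6 − -6)² + (6 − 3)² = 9
  (-3 − -6)² + (1 − 3)² = 13
  (3 − -6)² + (-6 − 3)² = 162
  (5 − -6)² + (-6 − 3)² = 202
Minimum is attained by (-6, 6), so q lies in its Voronoi cell.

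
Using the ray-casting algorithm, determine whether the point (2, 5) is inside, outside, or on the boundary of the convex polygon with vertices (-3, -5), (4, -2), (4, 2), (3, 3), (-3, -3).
The point (2, 5) lies strictly outside the polygon

Cast a horizontal ray to the right from the query point and count how many polygon edges it crosses (each edge strictly once or zero times, handled with the usual half-open convention). 
Parity of crossings → even ⇒ outside.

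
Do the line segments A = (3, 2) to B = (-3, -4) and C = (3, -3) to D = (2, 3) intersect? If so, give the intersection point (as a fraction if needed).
Yes; intersection at (16/7, 9/7) (t = 5/42 on AB, s = 5/7 on CD)

Parametrize AB as A + t(B − A) = (3 + -6 t, 2 + -6 t) and CD as C + s(D − C) = (3 + -1 s, -3 + 6 s). Solve the linear system for (t, s). Determinant = 42 ≠ 0, so a unique intersection of the containing lines exists. Solution: t = 5/42, s = 5/7 — both in [0, 1], so the segments cross. Intersection point: (16/7, 9/7).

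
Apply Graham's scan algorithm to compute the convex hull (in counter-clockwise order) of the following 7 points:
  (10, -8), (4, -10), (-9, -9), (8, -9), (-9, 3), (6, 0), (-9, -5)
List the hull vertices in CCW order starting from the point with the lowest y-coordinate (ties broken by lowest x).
Hull (CCW) = [(4, -10), (8, -9), (10, -8), (6, 0), (-9, 3), (-9, -9)]

Graham scan procedure:
  1. Find the pivot p₀ = point with lowest y (tie → lowest x): (4, -10).
  2. Sort the remaining points by polar angle around p₀.
  3. Walk through sorted points, maintaining a stack; pop the top while the last three entries make a non-left turn (cross product ≤ 0).
  4. Final stack is the convex hull in CCW order: (4, -10), (8, -9), (10, -8), (6, 0), (-9, 3), (-9, -9).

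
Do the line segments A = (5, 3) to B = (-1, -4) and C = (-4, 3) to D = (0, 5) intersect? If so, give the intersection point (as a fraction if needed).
No (intersection of containing lines falls outside at least one segment)

Parametrize and solve: t = -9/8, s = 63/16. At least one of these is outside [0, 1], so the segments do not intersect.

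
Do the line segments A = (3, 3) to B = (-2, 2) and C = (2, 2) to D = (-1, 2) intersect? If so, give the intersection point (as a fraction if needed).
No (intersection of containing lines falls outside at least one segment)

Parametrize and solve: t = 1, s = 4/3. At least one of these is outside [0, 1], so the segments do not intersect.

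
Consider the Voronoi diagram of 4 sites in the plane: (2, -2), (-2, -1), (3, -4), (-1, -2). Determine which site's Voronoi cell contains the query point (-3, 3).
Nearest site = (-2, -1)

The Voronoi cell of site s contains exactly those query points closer to s than to any other site. Compute squared distances from q = (-3, 3) to each site:
  (-2 − -3)² + (-1 − 3)² = 17
  (-1 − -3)² + (-2 − 3)² = 29
  (2 − -3)² + (-2 − 3)² = 50
  (3 − -3)² + (-4 − 3)² = 85
Minimum is attained by (-2, -1), so q lies in its Voronoi cell.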